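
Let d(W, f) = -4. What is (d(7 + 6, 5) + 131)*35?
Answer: 4445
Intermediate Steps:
(d(7 + 6, 5) + 131)*35 = (-4 + 131)*35 = 127*35 = 4445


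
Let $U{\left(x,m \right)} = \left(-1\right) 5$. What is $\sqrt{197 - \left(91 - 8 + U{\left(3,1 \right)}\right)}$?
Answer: $\sqrt{119} \approx 10.909$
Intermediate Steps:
$U{\left(x,m \right)} = -5$
$\sqrt{197 - \left(91 - 8 + U{\left(3,1 \right)}\right)} = \sqrt{197 - \left(86 - 8\right)} = \sqrt{197 - 78} = \sqrt{119}$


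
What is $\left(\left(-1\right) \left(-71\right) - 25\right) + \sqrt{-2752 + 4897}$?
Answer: $46 + \sqrt{2145} \approx 92.314$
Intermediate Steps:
$\left(\left(-1\right) \left(-71\right) - 25\right) + \sqrt{-2752 + 4897} = \left(71 - 25\right) + \sqrt{2145} = 46 + \sqrt{2145}$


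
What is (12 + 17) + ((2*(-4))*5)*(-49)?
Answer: 1989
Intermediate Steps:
(12 + 17) + ((2*(-4))*5)*(-49) = 29 - 8*5*(-49) = 29 - 40*(-49) = 29 + 1960 = 1989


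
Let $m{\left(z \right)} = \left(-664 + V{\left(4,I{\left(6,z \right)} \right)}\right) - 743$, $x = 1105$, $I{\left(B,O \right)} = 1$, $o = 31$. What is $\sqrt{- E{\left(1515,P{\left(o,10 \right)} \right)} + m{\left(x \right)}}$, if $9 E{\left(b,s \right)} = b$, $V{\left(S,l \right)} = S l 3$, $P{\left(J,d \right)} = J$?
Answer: $\frac{i \sqrt{14070}}{3} \approx 39.539 i$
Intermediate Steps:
$V{\left(S,l \right)} = 3 S l$
$E{\left(b,s \right)} = \frac{b}{9}$
$m{\left(z \right)} = -1395$ ($m{\left(z \right)} = \left(-664 + 3 \cdot 4 \cdot 1\right) - 743 = \left(-664 + 12\right) - 743 = -652 - 743 = -1395$)
$\sqrt{- E{\left(1515,P{\left(o,10 \right)} \right)} + m{\left(x \right)}} = \sqrt{- \frac{1515}{9} - 1395} = \sqrt{\left(-1\right) \frac{505}{3} - 1395} = \sqrt{- \frac{505}{3} - 1395} = \sqrt{- \frac{4690}{3}} = \frac{i \sqrt{14070}}{3}$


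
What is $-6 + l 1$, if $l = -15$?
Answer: $-21$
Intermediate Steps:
$-6 + l 1 = -6 - 15 = -21$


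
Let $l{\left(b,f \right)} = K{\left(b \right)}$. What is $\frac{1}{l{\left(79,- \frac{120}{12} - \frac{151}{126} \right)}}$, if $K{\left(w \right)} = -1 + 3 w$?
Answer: $\frac{1}{236} \approx 0.0042373$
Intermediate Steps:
$l{\left(b,f \right)} = -1 + 3 b$
$\frac{1}{l{\left(79,- \frac{120}{12} - \frac{151}{126} \right)}} = \frac{1}{-1 + 3 \cdot 79} = \frac{1}{-1 + 237} = \frac{1}{236}$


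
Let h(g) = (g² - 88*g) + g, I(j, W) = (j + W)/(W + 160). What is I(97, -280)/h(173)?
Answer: 61/595120 ≈ 0.00010250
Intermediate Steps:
I(j, W) = (W + j)/(160 + W)
h(g) = g² - 87*g
I(97, -280)/h(173) = ((-280 + 97)/(160 - 280))/((173*(-87 + 173))) = (-183/(-120))/((173*86)) = -1/120*(-183)/14878 = (61/40)*(1/14878) = 61/595120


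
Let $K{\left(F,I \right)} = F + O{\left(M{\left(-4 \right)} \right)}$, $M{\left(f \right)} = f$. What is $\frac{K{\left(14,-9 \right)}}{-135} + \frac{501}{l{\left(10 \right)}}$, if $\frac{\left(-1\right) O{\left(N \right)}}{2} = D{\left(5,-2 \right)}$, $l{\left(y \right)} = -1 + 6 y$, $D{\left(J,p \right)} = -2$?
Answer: $\frac{7397}{885} \approx 8.3582$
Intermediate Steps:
$O{\left(N \right)} = 4$ ($O{\left(N \right)} = \left(-2\right) \left(-2\right) = 4$)
$K{\left(F,I \right)} = 4 + F$ ($K{\left(F,I \right)} = F + 4 = 4 + F$)
$\frac{K{\left(14,-9 \right)}}{-135} + \frac{501}{l{\left(10 \right)}} = \frac{4 + 14}{-135} + \frac{501}{-1 + 6 \cdot 10} = 18 \left(- \frac{1}{135}\right) + \frac{501}{-1 + 60} = - \frac{2}{15} + \frac{501}{59} = \frac{7397}{885}$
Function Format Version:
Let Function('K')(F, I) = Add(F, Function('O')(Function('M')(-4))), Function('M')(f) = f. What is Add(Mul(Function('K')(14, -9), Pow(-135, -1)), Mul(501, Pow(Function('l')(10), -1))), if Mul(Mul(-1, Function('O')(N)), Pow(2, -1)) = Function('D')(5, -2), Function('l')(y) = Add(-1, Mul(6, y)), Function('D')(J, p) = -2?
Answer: Rational(7397, 885) ≈ 8.3582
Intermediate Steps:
Function('O')(N) = 4 (Function('O')(N) = Mul(-2, -2) = 4)
Function('K')(F, I) = Add(4, F) (Function('K')(F, I) = Add(F, 4) = Add(4, F))
Add(Mul(Function('K')(14, -9), Pow(-135, -1)), Mul(501, Pow(Function('l')(10), -1))) = Add(Mul(Add(4, 14), Pow(-135, -1)), Mul(501, Pow(Add(-1, Mul(6, 10)), -1))) = Add(Mul(18, Rational(-1, 135)), Mul(501, Pow(Add(-1, 60), -1))) = Add(Rational(-2, 15), Mul(501, Pow(59, -1))) = Add(Rational(-2, 15), Mul(501, Rational(1, 59))) = Add(Rational(-2, 15), Rational(501, 59)) = Rational(7397, 885)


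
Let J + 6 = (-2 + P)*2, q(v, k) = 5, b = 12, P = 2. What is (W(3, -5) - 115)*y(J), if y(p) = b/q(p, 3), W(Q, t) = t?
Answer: -288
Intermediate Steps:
J = -6 (J = -6 + (-2 + 2)*2 = -6 + 0*2 = -6 + 0 = -6)
y(p) = 12/5
(W(3, -5) - 115)*y(J) = (-5 - 115)*(12/5) = -120*12/5 = -288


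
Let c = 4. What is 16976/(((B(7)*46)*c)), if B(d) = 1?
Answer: 2122/23 ≈ 92.261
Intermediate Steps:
16976/(((B(7)*46)*c)) = 16976/(((1*46)*4)) = 16976/((46*4)) = 16976/184 = 16976*(1/184) = 2122/23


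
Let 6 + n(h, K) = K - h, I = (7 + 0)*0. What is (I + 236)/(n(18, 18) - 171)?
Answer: -4/3 ≈ -1.3333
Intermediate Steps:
I = 0 (I = 7*0 = 0)
n(h, K) = -6 + K - h (n(h, K) = -6 + (K - h) = -6 + K - h)
(I + 236)/(n(18, 18) - 171) = (0 + 236)/((-6 + 18 - 1*18) - 171) = 236/((-6 + 18 - 18) - 171) = 236/(-6 - 171) = 236/(-177) = 236*(-1/177) = -4/3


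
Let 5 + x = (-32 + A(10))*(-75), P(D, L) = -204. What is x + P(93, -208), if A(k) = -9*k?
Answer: 8941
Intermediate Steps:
x = 9145 (x = -5 + (-32 - 9*10)*(-75) = -5 + (-32 - 90)*(-75) = -5 - 122*(-75) = -5 + 9150 = 9145)
x + P(93, -208) = 9145 - 204 = 8941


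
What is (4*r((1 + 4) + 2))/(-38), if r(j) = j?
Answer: -14/19 ≈ -0.73684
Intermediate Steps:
(4*r((1 + 4) + 2))/(-38) = (4*((1 + 4) + 2))/(-38) = (4*(5 + 2))*(-1/38) = (4*7)*(-1/38) = 28*(-1/38) = -14/19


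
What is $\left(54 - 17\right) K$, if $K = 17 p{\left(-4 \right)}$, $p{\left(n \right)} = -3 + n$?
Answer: $-4403$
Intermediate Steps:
$K = -119$ ($K = 17 \left(-3 - 4\right) = 17 \left(-7\right) = -119$)
$\left(54 - 17\right) K = \left(54 - 17\right) \left(-119\right) = 37 \left(-119\right) = -4403$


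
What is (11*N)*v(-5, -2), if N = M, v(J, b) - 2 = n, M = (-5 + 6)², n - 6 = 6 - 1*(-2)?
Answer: 176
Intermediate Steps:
n = 14 (n = 6 + (6 - 1*(-2)) = 6 + (6 + 2) = 6 + 8 = 14)
M = 1 (M = 1² = 1)
v(J, b) = 16 (v(J, b) = 2 + 14 = 16)
N = 1
(11*N)*v(-5, -2) = (11*1)*16 = 11*16 = 176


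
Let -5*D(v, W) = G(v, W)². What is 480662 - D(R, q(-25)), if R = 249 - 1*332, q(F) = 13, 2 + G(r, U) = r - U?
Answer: 2412914/5 ≈ 4.8258e+5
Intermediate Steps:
G(r, U) = -2 + r - U (G(r, U) = -2 + (r - U) = -2 + r - U)
R = -83 (R = 249 - 332 = -83)
D(v, W) = -(-2 + v - W)²/5
480662 - D(R, q(-25)) = 480662 - (-1)*(2 + 13 - 1*(-83))²/5 = 480662 - (-1)*(2 + 13 + 83)²/5 = 480662 - (-1)*98²/5 = 480662 - (-1)*9604/5 = 480662 - 1*(-9604/5) = 480662 + 9604/5 = 2412914/5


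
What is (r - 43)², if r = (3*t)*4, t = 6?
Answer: 841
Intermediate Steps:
r = 72 (r = (3*6)*4 = 18*4 = 72)
(r - 43)² = (72 - 43)² = 29² = 841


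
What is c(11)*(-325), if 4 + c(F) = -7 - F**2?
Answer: 42900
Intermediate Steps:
c(F) = -11 - F**2 (c(F) = -4 + (-7 - F**2) = -11 - F**2)
c(11)*(-325) = (-11 - 1*11**2)*(-325) = (-11 - 1*121)*(-325) = (-11 - 121)*(-325) = -132*(-325) = 42900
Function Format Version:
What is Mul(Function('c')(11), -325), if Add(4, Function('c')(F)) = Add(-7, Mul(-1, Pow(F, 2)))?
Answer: 42900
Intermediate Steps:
Function('c')(F) = Add(-11, Mul(-1, Pow(F, 2))) (Function('c')(F) = Add(-4, Add(-7, Mul(-1, Pow(F, 2)))) = Add(-11, Mul(-1, Pow(F, 2))))
Mul(Function('c')(11), -325) = Mul(Add(-11, Mul(-1, Pow(11, 2))), -325) = Mul(Add(-11, Mul(-1, 121)), -325) = Mul(Add(-11, -121), -325) = Mul(-132, -325) = 42900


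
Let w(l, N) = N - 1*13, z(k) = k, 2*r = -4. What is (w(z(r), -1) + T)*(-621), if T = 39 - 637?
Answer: 380052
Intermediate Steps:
r = -2 (r = (½)*(-4) = -2)
w(l, N) = -13 + N (w(l, N) = N - 13 = -13 + N)
T = -598
(w(z(r), -1) + T)*(-621) = ((-13 - 1) - 598)*(-621) = (-14 - 598)*(-621) = -612*(-621) = 380052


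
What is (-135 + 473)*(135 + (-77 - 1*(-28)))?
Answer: 29068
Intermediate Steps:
(-135 + 473)*(135 + (-77 - 1*(-28))) = 338*(135 + (-77 + 28)) = 338*(135 - 49) = 338*86 = 29068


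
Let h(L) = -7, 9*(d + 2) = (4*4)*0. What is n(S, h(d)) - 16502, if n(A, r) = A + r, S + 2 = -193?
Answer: -16704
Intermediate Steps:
d = -2 (d = -2 + ((4*4)*0)/9 = -2 + (16*0)/9 = -2 + (⅑)*0 = -2 + 0 = -2)
S = -195 (S = -2 - 193 = -195)
n(S, h(d)) - 16502 = (-195 - 7) - 16502 = -202 - 16502 = -16704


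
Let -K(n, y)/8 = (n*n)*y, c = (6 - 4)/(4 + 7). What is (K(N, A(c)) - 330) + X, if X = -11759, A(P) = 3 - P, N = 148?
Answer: -5565171/11 ≈ -5.0592e+5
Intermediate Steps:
c = 2/11 ≈ 0.18182
K(n, y) = -8*y*n² (K(n, y) = -8*n*n*y = -8*n²*y = -8*y*n²)
(K(N, A(c)) - 330) + X = (-8*(3 - 1*2/11)*148² - 330) - 11759 = (-8*(3 - 2/11)*21904 - 330) - 11759 = (-8*31/11*21904 - 330) - 11759 = (-5432192/11 - 330) - 11759 = -5435822/11 - 11759 = -5565171/11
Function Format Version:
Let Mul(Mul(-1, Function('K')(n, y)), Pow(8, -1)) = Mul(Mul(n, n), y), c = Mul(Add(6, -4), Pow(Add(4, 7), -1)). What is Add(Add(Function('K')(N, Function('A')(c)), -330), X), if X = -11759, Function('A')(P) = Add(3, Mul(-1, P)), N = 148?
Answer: Rational(-5565171, 11) ≈ -5.0592e+5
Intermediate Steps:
c = Rational(2, 11) (c = Mul(2, Pow(11, -1)) = Mul(2, Rational(1, 11)) = Rational(2, 11) ≈ 0.18182)
Function('K')(n, y) = Mul(-8, y, Pow(n, 2)) (Function('K')(n, y) = Mul(-8, Mul(Mul(n, n), y)) = Mul(-8, Mul(Pow(n, 2), y)) = Mul(-8, Mul(y, Pow(n, 2))) = Mul(-8, y, Pow(n, 2)))
Add(Add(Function('K')(N, Function('A')(c)), -330), X) = Add(Add(Mul(-8, Add(3, Mul(-1, Rational(2, 11))), Pow(148, 2)), -330), -11759) = Add(Add(Mul(-8, Add(3, Rational(-2, 11)), 21904), -330), -11759) = Add(Add(Mul(-8, Rational(31, 11), 21904), -330), -11759) = Add(Add(Rational(-5432192, 11), -330), -11759) = Add(Rational(-5435822, 11), -11759) = Rational(-5565171, 11)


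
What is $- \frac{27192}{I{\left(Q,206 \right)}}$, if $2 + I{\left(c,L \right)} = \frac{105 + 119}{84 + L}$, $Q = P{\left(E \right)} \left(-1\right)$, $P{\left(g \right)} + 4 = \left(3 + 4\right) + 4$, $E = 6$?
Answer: $\frac{1971420}{89} \approx 22151.0$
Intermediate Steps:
$P{\left(g \right)} = 7$ ($P{\left(g \right)} = -4 + \left(\left(3 + 4\right) + 4\right) = -4 + \left(7 + 4\right) = -4 + 11 = 7$)
$Q = -7$ ($Q = 7 \left(-1\right) = -7$)
$I{\left(c,L \right)} = -2 + \frac{224}{84 + L}$ ($I{\left(c,L \right)} = -2 + \frac{105 + 119}{84 + L} = -2 + \frac{224}{84 + L}$)
$- \frac{27192}{I{\left(Q,206 \right)}} = - \frac{27192}{2 \frac{1}{84 + 206} \left(28 - 206\right)} = - \frac{27192}{2 \cdot \frac{1}{290} \left(28 - 206\right)} = - \frac{27192}{2 \cdot \frac{1}{290} \left(-178\right)} = - \frac{27192}{- \frac{178}{145}} = \left(-27192\right) \left(- \frac{145}{178}\right) = \frac{1971420}{89}$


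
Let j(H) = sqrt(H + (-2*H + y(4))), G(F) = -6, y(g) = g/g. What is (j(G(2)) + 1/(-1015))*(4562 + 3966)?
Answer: -8528/1015 + 8528*sqrt(7) ≈ 22555.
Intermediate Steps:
y(g) = 1
j(H) = sqrt(1 - H) (j(H) = sqrt(H + (-2*H + 1)) = sqrt(H + (1 - 2*H)) = sqrt(1 - H))
(j(G(2)) + 1/(-1015))*(4562 + 3966) = (sqrt(1 - 1*(-6)) + 1/(-1015))*(4562 + 3966) = (sqrt(1 + 6) - 1/1015)*8528 = (sqrt(7) - 1/1015)*8528 = (-1/1015 + sqrt(7))*8528 = -8528/1015 + 8528*sqrt(7)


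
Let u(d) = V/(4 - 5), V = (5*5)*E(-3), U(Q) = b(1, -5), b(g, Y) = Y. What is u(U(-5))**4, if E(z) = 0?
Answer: 0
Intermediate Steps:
U(Q) = -5
V = 0 (V = (5*5)*0 = 25*0 = 0)
u(d) = 0 (u(d) = 0/(4 - 5) = 0/(-1) = -1*0 = 0)
u(U(-5))**4 = 0**4 = 0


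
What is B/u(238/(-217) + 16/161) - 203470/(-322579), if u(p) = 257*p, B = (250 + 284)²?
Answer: -229419255026732/206345076667 ≈ -1111.8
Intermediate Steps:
B = 285156 (B = 534² = 285156)
B/u(238/(-217) + 16/161) - 203470/(-322579) = 285156/((257*(238/(-217) + 16/161))) - 203470/(-322579) = 285156/((257*(238*(-1/217) + 16*(1/161)))) - 203470*(-1/322579) = 285156/((257*(-34/31 + 16/161))) + 203470/322579 = 285156/((257*(-4978/4991))) + 203470/322579 = 285156/(-1279346/4991) + 203470/322579 = 285156*(-4991/1279346) + 203470/322579 = -711606798/639673 + 203470/322579 = -229419255026732/206345076667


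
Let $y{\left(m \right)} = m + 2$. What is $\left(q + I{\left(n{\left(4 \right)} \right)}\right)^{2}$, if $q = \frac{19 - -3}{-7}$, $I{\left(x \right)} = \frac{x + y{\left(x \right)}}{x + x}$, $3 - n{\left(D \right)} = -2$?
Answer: $\frac{4624}{1225} \approx 3.7747$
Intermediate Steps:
$y{\left(m \right)} = 2 + m$
$n{\left(D \right)} = 5$ ($n{\left(D \right)} = 3 - -2 = 3 + 2 = 5$)
$I{\left(x \right)} = \frac{2 + 2 x}{2 x}$ ($I{\left(x \right)} = \frac{x + \left(2 + x\right)}{x + x} = \frac{2 + 2 x}{2 x}$)
$q = - \frac{22}{7}$ ($q = \left(19 + 3\right) \left(- \frac{1}{7}\right) = 22 \left(- \frac{1}{7}\right) = - \frac{22}{7} \approx -3.1429$)
$\left(q + I{\left(n{\left(4 \right)} \right)}\right)^{2} = \left(- \frac{22}{7} + \frac{1 + 5}{5}\right)^{2} = \left(- \frac{22}{7} + \frac{1}{5} \cdot 6\right)^{2} = \left(- \frac{22}{7} + \frac{6}{5}\right)^{2} = \left(- \frac{68}{35}\right)^{2} = \frac{4624}{1225}$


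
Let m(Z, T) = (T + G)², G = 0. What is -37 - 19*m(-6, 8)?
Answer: -1253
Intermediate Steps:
m(Z, T) = T² (m(Z, T) = (T + 0)² = T²)
-37 - 19*m(-6, 8) = -37 - 19*8² = -37 - 19*64 = -37 - 1216 = -1253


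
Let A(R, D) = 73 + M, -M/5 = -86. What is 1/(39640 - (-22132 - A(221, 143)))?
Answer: 1/62275 ≈ 1.6058e-5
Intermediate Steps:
M = 430 (M = -5*(-86) = 430)
A(R, D) = 503 (A(R, D) = 73 + 430 = 503)
1/(39640 - (-22132 - A(221, 143))) = 1/(39640 - (-22132 - 1*503)) = 1/(39640 - (-22132 - 503)) = 1/(39640 - 1*(-22635)) = 1/(39640 + 22635) = 1/62275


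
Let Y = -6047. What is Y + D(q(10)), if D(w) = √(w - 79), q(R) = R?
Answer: -6047 + I*√69 ≈ -6047.0 + 8.3066*I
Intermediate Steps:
D(w) = √(-79 + w)
Y + D(q(10)) = -6047 + √(-79 + 10) = -6047 + √(-69) = -6047 + I*√69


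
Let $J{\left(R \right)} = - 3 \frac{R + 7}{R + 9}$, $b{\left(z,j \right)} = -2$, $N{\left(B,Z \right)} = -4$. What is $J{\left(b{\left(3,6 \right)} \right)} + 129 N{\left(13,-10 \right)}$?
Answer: $- \frac{3627}{7} \approx -518.14$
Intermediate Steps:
$J{\left(R \right)} = - \frac{3 \left(7 + R\right)}{9 + R}$ ($J{\left(R \right)} = - 3 \frac{7 + R}{9 + R} = - \frac{3 \left(7 + R\right)}{9 + R}$)
$J{\left(b{\left(3,6 \right)} \right)} + 129 N{\left(13,-10 \right)} = \frac{3 \left(-7 - -2\right)}{9 - 2} + 129 \left(-4\right) = \frac{3 \left(-7 + 2\right)}{7} - 516 = 3 \cdot \frac{1}{7} \left(-5\right) - 516 = - \frac{15}{7} - 516 = - \frac{3627}{7}$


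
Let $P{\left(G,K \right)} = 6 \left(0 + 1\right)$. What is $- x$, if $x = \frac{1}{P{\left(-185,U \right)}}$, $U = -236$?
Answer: $- \frac{1}{6} \approx -0.16667$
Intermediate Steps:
$P{\left(G,K \right)} = 6$ ($P{\left(G,K \right)} = 6 \cdot 1 = 6$)
$x = \frac{1}{6} \approx 0.16667$
$- x = \left(-1\right) \frac{1}{6} = - \frac{1}{6}$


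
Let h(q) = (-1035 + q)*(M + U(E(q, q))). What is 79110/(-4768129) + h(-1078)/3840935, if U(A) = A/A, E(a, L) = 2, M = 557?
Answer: -5925737937816/18314073560615 ≈ -0.32356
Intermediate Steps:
U(A) = 1
h(q) = -577530 + 558*q (h(q) = (-1035 + q)*(557 + 1) = (-1035 + q)*558 = -577530 + 558*q)
79110/(-4768129) + h(-1078)/3840935 = 79110/(-4768129) + (-577530 + 558*(-1078))/3840935 = 79110*(-1/4768129) + (-577530 - 601524)*(1/3840935) = -79110/4768129 - 1179054*1/3840935 = -79110/4768129 - 1179054/3840935 = -5925737937816/18314073560615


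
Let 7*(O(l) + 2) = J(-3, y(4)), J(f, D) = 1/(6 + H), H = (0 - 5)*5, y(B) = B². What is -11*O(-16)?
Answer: 2937/133 ≈ 22.083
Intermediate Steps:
H = -25 (H = -5*5 = -25)
J(f, D) = -1/19 (J(f, D) = 1/(6 - 25) = 1/(-19) = -1/19)
O(l) = -267/133 (O(l) = -2 + (⅐)*(-1/19) = -2 - 1/133 = -267/133)
-11*O(-16) = -11*(-267/133) = 2937/133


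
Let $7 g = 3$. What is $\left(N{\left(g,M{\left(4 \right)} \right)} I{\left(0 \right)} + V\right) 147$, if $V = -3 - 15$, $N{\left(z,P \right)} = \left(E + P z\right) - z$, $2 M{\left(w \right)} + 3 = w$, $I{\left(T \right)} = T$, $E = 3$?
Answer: $-2646$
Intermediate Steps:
$g = \frac{3}{7}$ ($g = \frac{1}{7} \cdot 3 = \frac{3}{7} \approx 0.42857$)
$M{\left(w \right)} = - \frac{3}{2} + \frac{w}{2}$
$N{\left(z,P \right)} = 3 - z + P z$ ($N{\left(z,P \right)} = \left(3 + P z\right) - z = 3 - z + P z$)
$V = -18$ ($V = -3 - 15 = -18$)
$\left(N{\left(g,M{\left(4 \right)} \right)} I{\left(0 \right)} + V\right) 147 = \left(\left(3 - \frac{3}{7} + \left(- \frac{3}{2} + \frac{1}{2} \cdot 4\right) \frac{3}{7}\right) 0 - 18\right) 147 = \left(\left(3 - \frac{3}{7} + \left(- \frac{3}{2} + 2\right) \frac{3}{7}\right) 0 - 18\right) 147 = \left(\left(3 - \frac{3}{7} + \frac{1}{2} \cdot \frac{3}{7}\right) 0 - 18\right) 147 = \left(\left(3 - \frac{3}{7} + \frac{3}{14}\right) 0 - 18\right) 147 = \left(\frac{39}{14} \cdot 0 - 18\right) 147 = \left(0 - 18\right) 147 = \left(-18\right) 147 = -2646$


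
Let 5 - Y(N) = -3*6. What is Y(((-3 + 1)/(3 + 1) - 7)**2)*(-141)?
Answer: -3243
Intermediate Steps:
Y(N) = 23 (Y(N) = 5 - (-3)*6 = 5 - 1*(-18) = 5 + 18 = 23)
Y(((-3 + 1)/(3 + 1) - 7)**2)*(-141) = 23*(-141) = -3243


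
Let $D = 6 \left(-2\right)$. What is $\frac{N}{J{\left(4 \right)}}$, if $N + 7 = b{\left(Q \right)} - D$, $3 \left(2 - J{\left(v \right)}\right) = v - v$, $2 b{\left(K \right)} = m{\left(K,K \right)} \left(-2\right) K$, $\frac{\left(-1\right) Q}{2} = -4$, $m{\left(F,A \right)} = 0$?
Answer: $\frac{5}{2} \approx 2.5$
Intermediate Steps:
$D = -12$
$Q = 8$ ($Q = \left(-2\right) \left(-4\right) = 8$)
$b{\left(K \right)} = 0$ ($b{\left(K \right)} = \frac{0 \left(-2\right) K}{2} = \frac{0 K}{2} = \frac{1}{2} \cdot 0 = 0$)
$J{\left(v \right)} = 2$ ($J{\left(v \right)} = 2 - \frac{v - v}{3} = 2 - 0 = 2 + 0 = 2$)
$N = 5$ ($N = -7 + \left(0 - -12\right) = -7 + \left(0 + 12\right) = -7 + 12 = 5$)
$\frac{N}{J{\left(4 \right)}} = \frac{1}{2} \cdot 5 = \frac{5}{2}$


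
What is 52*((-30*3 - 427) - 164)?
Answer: -35412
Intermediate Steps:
52*((-30*3 - 427) - 164) = 52*((-90 - 427) - 164) = 52*(-517 - 164) = 52*(-681) = -35412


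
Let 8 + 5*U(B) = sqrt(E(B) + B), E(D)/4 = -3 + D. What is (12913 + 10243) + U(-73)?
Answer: 115772/5 + I*sqrt(377)/5 ≈ 23154.0 + 3.8833*I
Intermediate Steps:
E(D) = -12 + 4*D (E(D) = 4*(-3 + D) = -12 + 4*D)
U(B) = -8/5 + sqrt(-12 + 5*B)/5 (U(B) = -8/5 + sqrt((-12 + 4*B) + B)/5 = -8/5 + sqrt(-12 + 5*B)/5)
(12913 + 10243) + U(-73) = (12913 + 10243) + (-8/5 + sqrt(-12 + 5*(-73))/5) = 23156 + (-8/5 + sqrt(-12 - 365)/5) = 23156 + (-8/5 + sqrt(-377)/5) = 23156 + (-8/5 + (I*sqrt(377))/5) = 23156 + (-8/5 + I*sqrt(377)/5) = 115772/5 + I*sqrt(377)/5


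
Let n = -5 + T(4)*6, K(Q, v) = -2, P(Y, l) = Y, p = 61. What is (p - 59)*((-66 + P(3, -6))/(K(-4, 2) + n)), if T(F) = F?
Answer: -126/17 ≈ -7.4118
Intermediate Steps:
n = 19 (n = -5 + 4*6 = -5 + 24 = 19)
(p - 59)*((-66 + P(3, -6))/(K(-4, 2) + n)) = (61 - 59)*((-66 + 3)/(-2 + 19)) = 2*(-63/17) = -126/17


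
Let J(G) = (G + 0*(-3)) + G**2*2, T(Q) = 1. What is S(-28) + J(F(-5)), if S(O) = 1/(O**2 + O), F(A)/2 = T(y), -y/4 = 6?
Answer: 7561/756 ≈ 10.001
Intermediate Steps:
y = -24 (y = -4*6 = -24)
F(A) = 2 (F(A) = 2*1 = 2)
J(G) = G + 2*G**2 (J(G) = (G + 0) + 2*G**2 = G + 2*G**2)
S(O) = 1/(O + O**2)
S(-28) + J(F(-5)) = 1/((-28)*(1 - 28)) + 2*(1 + 2*2) = -1/28/(-27) + 2*(1 + 4) = -1/28*(-1/27) + 2*5 = 1/756 + 10 = 7561/756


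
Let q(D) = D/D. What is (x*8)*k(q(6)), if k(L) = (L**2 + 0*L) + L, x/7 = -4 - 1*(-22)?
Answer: 2016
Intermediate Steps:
q(D) = 1
x = 126 (x = 7*(-4 - 1*(-22)) = 7*(-4 + 22) = 7*18 = 126)
k(L) = L + L**2 (k(L) = (L**2 + 0) + L = L**2 + L = L + L**2)
(x*8)*k(q(6)) = (126*8)*(1*(1 + 1)) = 1008*(1*2) = 1008*2 = 2016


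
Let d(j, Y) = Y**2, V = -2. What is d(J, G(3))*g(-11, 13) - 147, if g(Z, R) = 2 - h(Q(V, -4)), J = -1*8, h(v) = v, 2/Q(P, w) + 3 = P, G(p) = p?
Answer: -627/5 ≈ -125.40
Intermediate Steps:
Q(P, w) = 2/(-3 + P)
J = -8
g(Z, R) = 12/5 (g(Z, R) = 2 - 2/(-3 - 2) = 2 - 2/(-5) = 2 - 2*(-1)/5 = 2 - 1*(-2/5) = 2 + 2/5 = 12/5)
d(J, G(3))*g(-11, 13) - 147 = 3**2*(12/5) - 147 = 9*(12/5) - 147 = 108/5 - 147 = -627/5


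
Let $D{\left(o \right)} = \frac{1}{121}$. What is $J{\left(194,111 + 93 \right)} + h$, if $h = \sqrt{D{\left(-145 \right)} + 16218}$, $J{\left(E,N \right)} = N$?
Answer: $204 + \frac{\sqrt{1962379}}{11} \approx 331.35$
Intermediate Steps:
$D{\left(o \right)} = \frac{1}{121}$
$h = \frac{\sqrt{1962379}}{11}$ ($h = \sqrt{\frac{1}{121} + 16218} = \sqrt{\frac{1962379}{121}} = \frac{\sqrt{1962379}}{11} \approx 127.35$)
$J{\left(194,111 + 93 \right)} + h = \left(111 + 93\right) + \frac{\sqrt{1962379}}{11} = 204 + \frac{\sqrt{1962379}}{11}$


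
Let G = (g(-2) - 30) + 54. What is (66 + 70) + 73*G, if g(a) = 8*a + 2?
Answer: 866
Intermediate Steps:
g(a) = 2 + 8*a
G = 10 (G = ((2 + 8*(-2)) - 30) + 54 = ((2 - 16) - 30) + 54 = (-14 - 30) + 54 = -44 + 54 = 10)
(66 + 70) + 73*G = (66 + 70) + 73*10 = 136 + 730 = 866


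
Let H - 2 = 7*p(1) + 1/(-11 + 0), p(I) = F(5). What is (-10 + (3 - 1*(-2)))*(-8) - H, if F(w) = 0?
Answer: 419/11 ≈ 38.091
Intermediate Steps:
p(I) = 0
H = 21/11 (H = 2 + (7*0 + 1/(-11 + 0)) = 2 + (0 + 1/(-11)) = 2 + (0 - 1/11) = 2 - 1/11 = 21/11 ≈ 1.9091)
(-10 + (3 - 1*(-2)))*(-8) - H = (-10 + (3 - 1*(-2)))*(-8) - 1*21/11 = (-10 + (3 + 2))*(-8) - 21/11 = (-10 + 5)*(-8) - 21/11 = -5*(-8) - 21/11 = 40 - 21/11 = 419/11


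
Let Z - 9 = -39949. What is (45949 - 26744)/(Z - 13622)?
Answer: -19205/53562 ≈ -0.35856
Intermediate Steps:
Z = -39940 (Z = 9 - 39949 = -39940)
(45949 - 26744)/(Z - 13622) = (45949 - 26744)/(-39940 - 13622) = 19205/(-53562) = 19205*(-1/53562) = -19205/53562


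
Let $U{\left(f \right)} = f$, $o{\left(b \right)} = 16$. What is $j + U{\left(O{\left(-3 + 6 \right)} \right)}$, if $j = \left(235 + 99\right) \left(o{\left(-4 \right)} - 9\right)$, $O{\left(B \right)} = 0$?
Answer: $2338$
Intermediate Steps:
$j = 2338$ ($j = \left(235 + 99\right) \left(16 - 9\right) = 334 \cdot 7 = 2338$)
$j + U{\left(O{\left(-3 + 6 \right)} \right)} = 2338 + 0 = 2338$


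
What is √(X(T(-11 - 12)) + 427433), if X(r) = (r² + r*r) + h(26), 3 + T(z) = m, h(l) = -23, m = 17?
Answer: √427802 ≈ 654.07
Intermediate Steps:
T(z) = 14 (T(z) = -3 + 17 = 14)
X(r) = -23 + 2*r² (X(r) = (r² + r*r) - 23 = (r² + r²) - 23 = 2*r² - 23 = -23 + 2*r²)
√(X(T(-11 - 12)) + 427433) = √((-23 + 2*14²) + 427433) = √((-23 + 2*196) + 427433) = √((-23 + 392) + 427433) = √(369 + 427433) = √427802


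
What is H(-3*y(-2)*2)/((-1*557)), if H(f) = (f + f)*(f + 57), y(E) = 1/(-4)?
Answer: -351/1114 ≈ -0.31508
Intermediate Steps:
y(E) = -¼
H(f) = 2*f*(57 + f) (H(f) = (2*f)*(57 + f) = 2*f*(57 + f))
H(-3*y(-2)*2)/((-1*557)) = (2*(-3*(-¼)*2)*(57 - 3*(-¼)*2))/((-1*557)) = (2*((¾)*2)*(57 + (¾)*2))/(-557) = (2*(3/2)*(57 + 3/2))*(-1/557) = (2*(3/2)*(117/2))*(-1/557) = (351/2)*(-1/557) = -351/1114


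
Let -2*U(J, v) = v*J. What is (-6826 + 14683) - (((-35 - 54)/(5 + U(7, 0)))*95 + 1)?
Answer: 9547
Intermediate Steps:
U(J, v) = -J*v/2 (U(J, v) = -v*J/2 = -J*v/2)
(-6826 + 14683) - (((-35 - 54)/(5 + U(7, 0)))*95 + 1) = (-6826 + 14683) - (((-35 - 54)/(5 - ½*7*0))*95 + 1) = 7857 - (-89/(5 + 0)*95 + 1) = 7857 - (-89/5*95 + 1) = 7857 - (-1691 + 1) = 7857 - 1*(-1690) = 7857 + 1690 = 9547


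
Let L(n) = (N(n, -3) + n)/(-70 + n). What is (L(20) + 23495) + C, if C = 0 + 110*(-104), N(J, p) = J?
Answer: 60271/5 ≈ 12054.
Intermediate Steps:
L(n) = 2*n/(-70 + n) (L(n) = (n + n)/(-70 + n) = (2*n)/(-70 + n) = 2*n/(-70 + n))
C = -11440 (C = 0 - 11440 = -11440)
(L(20) + 23495) + C = (2*20/(-70 + 20) + 23495) - 11440 = (2*20/(-50) + 23495) - 11440 = (2*20*(-1/50) + 23495) - 11440 = (-4/5 + 23495) - 11440 = 117471/5 - 11440 = 60271/5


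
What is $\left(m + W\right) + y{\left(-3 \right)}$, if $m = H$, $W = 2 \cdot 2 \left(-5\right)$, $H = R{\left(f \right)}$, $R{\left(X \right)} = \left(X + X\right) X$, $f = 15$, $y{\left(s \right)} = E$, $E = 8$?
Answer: $438$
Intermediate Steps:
$y{\left(s \right)} = 8$
$R{\left(X \right)} = 2 X^{2}$ ($R{\left(X \right)} = 2 X X = 2 X^{2}$)
$H = 450$ ($H = 2 \cdot 15^{2} = 2 \cdot 225 = 450$)
$W = -20$ ($W = 4 \left(-5\right) = -20$)
$m = 450$
$\left(m + W\right) + y{\left(-3 \right)} = \left(450 - 20\right) + 8 = 430 + 8 = 438$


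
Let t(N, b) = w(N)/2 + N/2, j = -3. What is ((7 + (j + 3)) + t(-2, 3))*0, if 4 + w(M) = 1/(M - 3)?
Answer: 0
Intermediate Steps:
w(M) = -4 + 1/(-3 + M) (w(M) = -4 + 1/(M - 3) = -4 + 1/(-3 + M))
t(N, b) = N/2 + (13 - 4*N)/(2*(-3 + N)) (t(N, b) = ((13 - 4*N)/(-3 + N))/2 + N/2 = ((13 - 4*N)/(-3 + N))*(½) + N*(½) = (13 - 4*N)/(2*(-3 + N)) + N/2 = N/2 + (13 - 4*N)/(2*(-3 + N)))
((7 + (j + 3)) + t(-2, 3))*0 = ((7 + (-3 + 3)) + (13 + (-2)² - 7*(-2))/(2*(-3 - 2)))*0 = ((7 + 0) + (½)*(13 + 4 + 14)/(-5))*0 = (7 + (½)*(-⅕)*31)*0 = (7 - 31/10)*0 = (39/10)*0 = 0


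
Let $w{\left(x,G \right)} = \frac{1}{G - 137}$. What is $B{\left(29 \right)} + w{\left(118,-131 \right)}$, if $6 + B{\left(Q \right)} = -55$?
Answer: $- \frac{16349}{268} \approx -61.004$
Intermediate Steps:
$w{\left(x,G \right)} = \frac{1}{-137 + G}$
$B{\left(Q \right)} = -61$ ($B{\left(Q \right)} = -6 - 55 = -61$)
$B{\left(29 \right)} + w{\left(118,-131 \right)} = -61 + \frac{1}{-137 - 131} = -61 + \frac{1}{-268} = -61 - \frac{1}{268} = - \frac{16349}{268}$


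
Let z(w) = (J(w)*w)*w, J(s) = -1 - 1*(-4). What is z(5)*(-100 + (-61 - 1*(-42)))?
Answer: -8925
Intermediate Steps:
J(s) = 3 (J(s) = -1 + 4 = 3)
z(w) = 3*w**2 (z(w) = (3*w)*w = 3*w**2)
z(5)*(-100 + (-61 - 1*(-42))) = (3*5**2)*(-100 + (-61 - 1*(-42))) = (3*25)*(-100 + (-61 + 42)) = 75*(-100 - 19) = 75*(-119) = -8925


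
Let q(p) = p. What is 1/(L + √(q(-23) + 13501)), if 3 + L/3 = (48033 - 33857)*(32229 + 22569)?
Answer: 2330449335/5430994103001928747 - √13478/5430994103001928747 ≈ 4.2910e-10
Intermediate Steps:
L = 2330449335 (L = -9 + 3*((48033 - 33857)*(32229 + 22569)) = -9 + 3*(14176*54798) = -9 + 3*776816448 = -9 + 2330449344 = 2330449335)
1/(L + √(q(-23) + 13501)) = 1/(2330449335 + √(-23 + 13501)) = 1/(2330449335 + √13478)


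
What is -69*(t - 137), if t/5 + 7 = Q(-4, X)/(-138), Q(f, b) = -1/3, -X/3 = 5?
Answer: 71203/6 ≈ 11867.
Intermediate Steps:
X = -15 (X = -3*5 = -15)
Q(f, b) = -1/3 (Q(f, b) = -1*1/3 = -1/3)
t = -14485/414 (t = -35 + 5*(-1/3/(-138)) = -35 + 5*(-1/3*(-1/138)) = -35 + 5*(1/414) = -35 + 5/414 = -14485/414 ≈ -34.988)
-69*(t - 137) = -69*(-14485/414 - 137) = -69*(-71203/414) = 71203/6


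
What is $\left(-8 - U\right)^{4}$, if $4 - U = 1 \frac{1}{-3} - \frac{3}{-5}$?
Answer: $\frac{959512576}{50625} \approx 18953.0$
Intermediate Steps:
$U = \frac{56}{15}$ ($U = 4 - \left(1 \frac{1}{-3} - \frac{3}{-5}\right) = 4 - \left(1 \left(- \frac{1}{3}\right) - - \frac{3}{5}\right) = 4 - \left(- \frac{1}{3} + \frac{3}{5}\right) = 4 - \frac{4}{15} = \frac{56}{15} \approx 3.7333$)
$\left(-8 - U\right)^{4} = \left(-8 - \frac{56}{15}\right)^{4} = \left(- \frac{176}{15}\right)^{4} = \frac{959512576}{50625}$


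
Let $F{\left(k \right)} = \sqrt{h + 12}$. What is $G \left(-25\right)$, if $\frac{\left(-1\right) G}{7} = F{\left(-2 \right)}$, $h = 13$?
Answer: $875$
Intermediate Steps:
$F{\left(k \right)} = 5$ ($F{\left(k \right)} = \sqrt{13 + 12} = \sqrt{25} = 5$)
$G = -35$ ($G = \left(-7\right) 5 = -35$)
$G \left(-25\right) = \left(-35\right) \left(-25\right) = 875$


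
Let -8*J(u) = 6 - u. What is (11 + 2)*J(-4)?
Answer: -65/4 ≈ -16.250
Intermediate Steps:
J(u) = -¾ + u/8 (J(u) = -(6 - u)/8 = -¾ + u/8)
(11 + 2)*J(-4) = (11 + 2)*(-¾ + (⅛)*(-4)) = 13*(-¾ - ½) = 13*(-5/4) = -65/4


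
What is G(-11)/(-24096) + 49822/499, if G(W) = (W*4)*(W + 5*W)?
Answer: 49960909/500996 ≈ 99.723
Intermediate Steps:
G(W) = 24*W² (G(W) = (4*W)*(6*W) = 24*W²)
G(-11)/(-24096) + 49822/499 = (24*(-11)²)/(-24096) + 49822/499 = (24*121)*(-1/24096) + 49822*(1/499) = 2904*(-1/24096) + 49822/499 = -121/1004 + 49822/499 = 49960909/500996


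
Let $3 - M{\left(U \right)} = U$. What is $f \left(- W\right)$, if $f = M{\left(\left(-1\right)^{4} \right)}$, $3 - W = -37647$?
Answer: $-75300$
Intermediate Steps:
$W = 37650$ ($W = 3 - -37647 = 3 + 37647 = 37650$)
$M{\left(U \right)} = 3 - U$
$f = 2$ ($f = 3 - \left(-1\right)^{4} = 3 - 1 = 2$)
$f \left(- W\right) = 2 \left(\left(-1\right) 37650\right) = 2 \left(-37650\right) = -75300$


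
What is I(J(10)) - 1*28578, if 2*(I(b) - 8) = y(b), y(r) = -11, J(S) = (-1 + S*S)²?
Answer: -57151/2 ≈ -28576.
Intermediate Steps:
J(S) = (-1 + S²)²
I(b) = 5/2 (I(b) = 8 + (½)*(-11) = 8 - 11/2 = 5/2)
I(J(10)) - 1*28578 = 5/2 - 1*28578 = 5/2 - 28578 = -57151/2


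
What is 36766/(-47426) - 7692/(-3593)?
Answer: 116350277/85200809 ≈ 1.3656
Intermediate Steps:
36766/(-47426) - 7692/(-3593) = 36766*(-1/47426) - 7692*(-1/3593) = -18383/23713 + 7692/3593 = 116350277/85200809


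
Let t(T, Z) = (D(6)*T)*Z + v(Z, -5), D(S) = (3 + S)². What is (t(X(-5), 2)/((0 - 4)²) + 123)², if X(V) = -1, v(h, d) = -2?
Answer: 203401/16 ≈ 12713.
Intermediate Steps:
t(T, Z) = -2 + 81*T*Z (t(T, Z) = ((3 + 6)²*T)*Z - 2 = (9²*T)*Z - 2 = (81*T)*Z - 2 = 81*T*Z - 2 = -2 + 81*T*Z)
(t(X(-5), 2)/((0 - 4)²) + 123)² = ((-2 + 81*(-1)*2)/((0 - 4)²) + 123)² = ((-2 - 162)/((-4)²) + 123)² = (-164/16 + 123)² = (-164*1/16 + 123)² = (-41/4 + 123)² = (451/4)² = 203401/16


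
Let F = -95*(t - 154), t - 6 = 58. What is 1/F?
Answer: 1/8550 ≈ 0.00011696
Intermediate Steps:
t = 64 (t = 6 + 58 = 64)
F = 8550 (F = -95*(64 - 154) = -95*(-90) = 8550)
1/F = 1/8550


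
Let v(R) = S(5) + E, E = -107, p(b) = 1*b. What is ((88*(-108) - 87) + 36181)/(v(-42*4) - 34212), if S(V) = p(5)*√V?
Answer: -456271105/588896818 - 66475*√5/588896818 ≈ -0.77504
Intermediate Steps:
p(b) = b
S(V) = 5*√V
v(R) = -107 + 5*√5 (v(R) = 5*√5 - 107 = -107 + 5*√5)
((88*(-108) - 87) + 36181)/(v(-42*4) - 34212) = ((88*(-108) - 87) + 36181)/((-107 + 5*√5) - 34212) = ((-9504 - 87) + 36181)/(-34319 + 5*√5) = (-9591 + 36181)/(-34319 + 5*√5) = 26590/(-34319 + 5*√5)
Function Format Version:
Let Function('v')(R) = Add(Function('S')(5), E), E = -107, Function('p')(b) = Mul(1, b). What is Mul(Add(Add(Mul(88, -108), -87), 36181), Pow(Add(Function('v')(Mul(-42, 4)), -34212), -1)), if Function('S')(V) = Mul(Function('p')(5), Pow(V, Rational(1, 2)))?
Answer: Add(Rational(-456271105, 588896818), Mul(Rational(-66475, 588896818), Pow(5, Rational(1, 2)))) ≈ -0.77504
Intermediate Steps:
Function('p')(b) = b
Function('S')(V) = Mul(5, Pow(V, Rational(1, 2)))
Function('v')(R) = Add(-107, Mul(5, Pow(5, Rational(1, 2)))) (Function('v')(R) = Add(Mul(5, Pow(5, Rational(1, 2))), -107) = Add(-107, Mul(5, Pow(5, Rational(1, 2)))))
Mul(Add(Add(Mul(88, -108), -87), 36181), Pow(Add(Function('v')(Mul(-42, 4)), -34212), -1)) = Mul(Add(Add(Mul(88, -108), -87), 36181), Pow(Add(Add(-107, Mul(5, Pow(5, Rational(1, 2)))), -34212), -1)) = Mul(Add(Add(-9504, -87), 36181), Pow(Add(-34319, Mul(5, Pow(5, Rational(1, 2)))), -1)) = Mul(Add(-9591, 36181), Pow(Add(-34319, Mul(5, Pow(5, Rational(1, 2)))), -1)) = Mul(26590, Pow(Add(-34319, Mul(5, Pow(5, Rational(1, 2)))), -1))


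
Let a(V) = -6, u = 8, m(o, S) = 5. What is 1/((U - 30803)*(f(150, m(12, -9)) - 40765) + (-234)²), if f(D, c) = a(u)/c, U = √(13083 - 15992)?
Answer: 31394400365/39424455831562201278 + 1019155*I*√2909/39424455831562201278 ≈ 7.9632e-10 + 1.3943e-12*I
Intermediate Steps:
U = I*√2909 (U = √(-2909) = I*√2909 ≈ 53.935*I)
f(D, c) = -6/c
1/((U - 30803)*(f(150, m(12, -9)) - 40765) + (-234)²) = 1/((I*√2909 - 30803)*(-6/5 - 40765) + (-234)²) = 1/((-30803 + I*√2909)*(-6*⅕ - 40765) + 54756) = 1/((-30803 + I*√2909)*(-6/5 - 40765) + 54756) = 1/((-30803 + I*√2909)*(-203831/5) + 54756) = 1/((6278606293/5 - 203831*I*√2909/5) + 54756) = 1/(6278880073/5 - 203831*I*√2909/5)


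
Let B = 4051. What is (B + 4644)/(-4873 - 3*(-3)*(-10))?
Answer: -8695/4963 ≈ -1.7520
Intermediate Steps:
(B + 4644)/(-4873 - 3*(-3)*(-10)) = (4051 + 4644)/(-4873 - 3*(-3)*(-10)) = 8695/(-4873 + 9*(-10)) = 8695/(-4873 - 90) = 8695/(-4963) = 8695*(-1/4963) = -8695/4963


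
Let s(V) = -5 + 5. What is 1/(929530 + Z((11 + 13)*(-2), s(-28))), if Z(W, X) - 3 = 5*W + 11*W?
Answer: 1/928765 ≈ 1.0767e-6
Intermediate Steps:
s(V) = 0
Z(W, X) = 3 + 16*W (Z(W, X) = 3 + (5*W + 11*W) = 3 + 16*W)
1/(929530 + Z((11 + 13)*(-2), s(-28))) = 1/(929530 + (3 + 16*((11 + 13)*(-2)))) = 1/(929530 + (3 + 16*(24*(-2)))) = 1/(929530 + (3 + 16*(-48))) = 1/(929530 + (3 - 768)) = 1/(929530 - 765) = 1/928765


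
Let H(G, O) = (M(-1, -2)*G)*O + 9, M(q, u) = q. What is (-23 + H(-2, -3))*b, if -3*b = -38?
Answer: -760/3 ≈ -253.33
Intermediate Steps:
b = 38/3 (b = -⅓*(-38) = 38/3 ≈ 12.667)
H(G, O) = 9 - G*O (H(G, O) = (-G)*O + 9 = -G*O + 9 = 9 - G*O)
(-23 + H(-2, -3))*b = (-23 + (9 - 1*(-2)*(-3)))*(38/3) = (-23 + (9 - 6))*(38/3) = (-23 + 3)*(38/3) = -20*38/3 = -760/3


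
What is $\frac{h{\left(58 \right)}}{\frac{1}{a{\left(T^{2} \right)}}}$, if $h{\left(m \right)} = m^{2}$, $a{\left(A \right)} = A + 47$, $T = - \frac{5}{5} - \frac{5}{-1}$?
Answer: $211932$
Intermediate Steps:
$T = 4$ ($T = \left(-5\right) \frac{1}{5} - -5 = -1 + 5 = 4$)
$a{\left(A \right)} = 47 + A$
$\frac{h{\left(58 \right)}}{\frac{1}{a{\left(T^{2} \right)}}} = \frac{58^{2}}{\frac{1}{47 + 4^{2}}} = \frac{3364}{\frac{1}{47 + 16}} = \frac{3364}{\frac{1}{63}} = 3364 \frac{1}{\frac{1}{63}} = 3364 \cdot 63 = 211932$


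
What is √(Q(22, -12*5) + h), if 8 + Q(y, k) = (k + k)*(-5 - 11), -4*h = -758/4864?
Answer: √706811970/608 ≈ 43.727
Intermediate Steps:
h = 379/9728 (h = -(-379)/(2*4864) = -¼*(-379/2432) = 379/9728 ≈ 0.038960)
Q(y, k) = -8 - 32*k (Q(y, k) = -8 + (k + k)*(-5 - 11) = -8 + (2*k)*(-16) = -8 - 32*k)
√(Q(22, -12*5) + h) = √((-8 - (-384)*5) + 379/9728) = √((-8 - 32*(-60)) + 379/9728) = √((-8 + 1920) + 379/9728) = √(1912 + 379/9728) = √(18600315/9728) = √706811970/608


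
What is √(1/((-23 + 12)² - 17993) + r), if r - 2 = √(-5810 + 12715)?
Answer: √(39924931 + 19963024*√6905)/4468 ≈ 9.2248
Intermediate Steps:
r = 2 + √6905 (r = 2 + √(-5810 + 12715) = 2 + √6905 ≈ 85.096)
√(1/((-23 + 12)² - 17993) + r) = √(1/((-23 + 12)² - 17993) + (2 + √6905)) = √(1/((-11)² - 17993) + (2 + √6905)) = √(1/(121 - 17993) + (2 + √6905)) = √(1/(-17872) + (2 + √6905)) = √(-1/17872 + (2 + √6905)) = √(35743/17872 + √6905)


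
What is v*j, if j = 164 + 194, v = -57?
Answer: -20406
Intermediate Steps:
j = 358
v*j = -57*358 = -20406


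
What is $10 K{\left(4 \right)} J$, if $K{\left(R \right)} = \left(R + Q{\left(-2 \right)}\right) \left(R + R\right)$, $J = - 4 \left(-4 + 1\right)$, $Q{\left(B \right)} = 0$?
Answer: $3840$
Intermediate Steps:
$J = 12$ ($J = \left(-4\right) \left(-3\right) = 12$)
$K{\left(R \right)} = 2 R^{2}$ ($K{\left(R \right)} = \left(R + 0\right) \left(R + R\right) = R 2 R = 2 R^{2}$)
$10 K{\left(4 \right)} J = 10 \cdot 2 \cdot 4^{2} \cdot 12 = 10 \cdot 2 \cdot 16 \cdot 12 = 10 \cdot 32 \cdot 12 = 320 \cdot 12 = 3840$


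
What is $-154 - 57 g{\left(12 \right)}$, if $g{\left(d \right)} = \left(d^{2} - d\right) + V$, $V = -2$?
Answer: $-7564$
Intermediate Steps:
$g{\left(d \right)} = -2 + d^{2} - d$ ($g{\left(d \right)} = \left(d^{2} - d\right) - 2 = -2 + d^{2} - d$)
$-154 - 57 g{\left(12 \right)} = -154 - 57 \left(-2 + 12^{2} - 12\right) = -154 - 57 \left(-2 + 144 - 12\right) = -154 - 7410 = -7564$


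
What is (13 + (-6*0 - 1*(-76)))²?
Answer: 7921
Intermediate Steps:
(13 + (-6*0 - 1*(-76)))² = (13 + (0 + 76))² = (13 + 76)² = 89² = 7921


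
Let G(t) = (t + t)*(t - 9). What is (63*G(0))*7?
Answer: 0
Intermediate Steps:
G(t) = 2*t*(-9 + t) (G(t) = (2*t)*(-9 + t) = 2*t*(-9 + t))
(63*G(0))*7 = (63*(2*0*(-9 + 0)))*7 = (63*(2*0*(-9)))*7 = (63*0)*7 = 0*7 = 0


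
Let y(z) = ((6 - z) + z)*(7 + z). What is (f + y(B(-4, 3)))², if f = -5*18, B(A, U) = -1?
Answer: 2916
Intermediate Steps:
f = -90
y(z) = 42 + 6*z (y(z) = 6*(7 + z) = 42 + 6*z)
(f + y(B(-4, 3)))² = (-90 + (42 + 6*(-1)))² = (-90 + (42 - 6))² = (-90 + 36)² = (-54)² = 2916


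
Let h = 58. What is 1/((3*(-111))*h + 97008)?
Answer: 1/77694 ≈ 1.2871e-5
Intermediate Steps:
1/((3*(-111))*h + 97008) = 1/((3*(-111))*58 + 97008) = 1/(-333*58 + 97008) = 1/(-19314 + 97008) = 1/77694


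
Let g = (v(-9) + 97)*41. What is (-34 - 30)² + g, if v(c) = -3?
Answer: 7950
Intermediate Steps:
g = 3854 (g = (-3 + 97)*41 = 94*41 = 3854)
(-34 - 30)² + g = (-34 - 30)² + 3854 = (-64)² + 3854 = 4096 + 3854 = 7950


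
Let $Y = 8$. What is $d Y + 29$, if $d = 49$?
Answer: $421$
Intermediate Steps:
$d Y + 29 = 49 \cdot 8 + 29 = 392 + 29 = 421$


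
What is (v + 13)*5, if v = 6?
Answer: 95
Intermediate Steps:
(v + 13)*5 = (6 + 13)*5 = 19*5 = 95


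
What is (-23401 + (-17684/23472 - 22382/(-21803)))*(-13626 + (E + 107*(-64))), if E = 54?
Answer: 15283803789599555/31985001 ≈ 4.7784e+8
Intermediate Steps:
(-23401 + (-17684/23472 - 22382/(-21803)))*(-13626 + (E + 107*(-64))) = (-23401 + (-17684/23472 - 22382/(-21803)))*(-13626 + (54 + 107*(-64))) = (-23401 + (-17684*1/23472 - 22382*(-1/21803)))*(-13626 + (54 - 6848)) = (-23401 + (-4421/5868 + 22382/21803))*(-13626 - 6794) = (-23401 + 34946513/127940004)*(-20420) = -2993889087091/127940004*(-20420) = 15283803789599555/31985001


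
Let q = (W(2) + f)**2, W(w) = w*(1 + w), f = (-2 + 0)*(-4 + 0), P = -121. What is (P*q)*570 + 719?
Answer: -13517401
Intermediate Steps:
f = 8 (f = -2*(-4) = 8)
q = 196 (q = (2*(1 + 2) + 8)**2 = (2*3 + 8)**2 = (6 + 8)**2 = 14**2 = 196)
(P*q)*570 + 719 = -121*196*570 + 719 = -23716*570 + 719 = -13518120 + 719 = -13517401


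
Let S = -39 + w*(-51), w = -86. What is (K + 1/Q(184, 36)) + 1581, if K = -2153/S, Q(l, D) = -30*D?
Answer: 274817999/173880 ≈ 1580.5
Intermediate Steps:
S = 4347 (S = -39 - 86*(-51) = -39 + 4386 = 4347)
K = -2153/4347 ≈ -0.49528
(K + 1/Q(184, 36)) + 1581 = (-2153/4347 + 1/(-30*36)) + 1581 = (-2153/4347 + 1/(-1080)) + 1581 = (-2153/4347 - 1/1080) + 1581 = -86281/173880 + 1581 = 274817999/173880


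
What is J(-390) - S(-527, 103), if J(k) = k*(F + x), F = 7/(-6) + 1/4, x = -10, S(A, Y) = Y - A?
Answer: 7255/2 ≈ 3627.5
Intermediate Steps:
F = -11/12 (F = 7*(-1/6) + 1*(1/4) = -7/6 + 1/4 = -11/12 ≈ -0.91667)
J(k) = -131*k/12 (J(k) = k*(-11/12 - 10) = k*(-131/12) = -131*k/12)
J(-390) - S(-527, 103) = -131/12*(-390) - (103 - 1*(-527)) = 8515/2 - (103 + 527) = 8515/2 - 1*630 = 8515/2 - 630 = 7255/2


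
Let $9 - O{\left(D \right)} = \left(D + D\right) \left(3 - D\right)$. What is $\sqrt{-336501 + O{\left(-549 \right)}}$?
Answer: $6 \sqrt{7489} \approx 519.23$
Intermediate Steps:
$O{\left(D \right)} = 9 - 2 D \left(3 - D\right)$ ($O{\left(D \right)} = 9 - \left(D + D\right) \left(3 - D\right) = 9 - 2 D \left(3 - D\right)$)
$\sqrt{-336501 + O{\left(-549 \right)}} = \sqrt{-336501 + \left(9 - -3294 + 2 \left(-549\right)^{2}\right)} = \sqrt{-336501 + \left(9 + 3294 + 2 \cdot 301401\right)} = \sqrt{-336501 + \left(9 + 3294 + 602802\right)} = \sqrt{-336501 + 606105} = \sqrt{269604} = 6 \sqrt{7489}$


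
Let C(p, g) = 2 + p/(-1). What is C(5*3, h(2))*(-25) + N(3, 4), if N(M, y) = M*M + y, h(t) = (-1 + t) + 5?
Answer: 338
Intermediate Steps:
h(t) = 4 + t
C(p, g) = 2 - p
N(M, y) = y + M**2 (N(M, y) = M**2 + y = y + M**2)
C(5*3, h(2))*(-25) + N(3, 4) = (2 - 5*3)*(-25) + (4 + 3**2) = (2 - 1*15)*(-25) + (4 + 9) = (2 - 15)*(-25) + 13 = -13*(-25) + 13 = 325 + 13 = 338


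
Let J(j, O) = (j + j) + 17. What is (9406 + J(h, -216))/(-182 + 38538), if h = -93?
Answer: 9237/38356 ≈ 0.24082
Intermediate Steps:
J(j, O) = 17 + 2*j (J(j, O) = 2*j + 17 = 17 + 2*j)
(9406 + J(h, -216))/(-182 + 38538) = (9406 + (17 + 2*(-93)))/(-182 + 38538) = (9406 + (17 - 186))/38356 = (9406 - 169)*(1/38356) = 9237*(1/38356) = 9237/38356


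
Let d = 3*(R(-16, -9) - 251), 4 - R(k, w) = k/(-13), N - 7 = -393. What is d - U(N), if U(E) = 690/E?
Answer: -1863948/2509 ≈ -742.90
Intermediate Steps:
N = -386 (N = 7 - 393 = -386)
R(k, w) = 4 + k/13 (R(k, w) = 4 - k/(-13) = 4 - k*(-1)/13 = 4 - (-1)*k/13 = 4 + k/13)
d = -9681/13 (d = 3*((4 + (1/13)*(-16)) - 251) = 3*((4 - 16/13) - 251) = 3*(36/13 - 251) = 3*(-3227/13) = -9681/13 ≈ -744.69)
d - U(N) = -9681/13 - 690/(-386) = -9681/13 - 690*(-1)/386 = -9681/13 - 1*(-345/193) = -9681/13 + 345/193 = -1863948/2509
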